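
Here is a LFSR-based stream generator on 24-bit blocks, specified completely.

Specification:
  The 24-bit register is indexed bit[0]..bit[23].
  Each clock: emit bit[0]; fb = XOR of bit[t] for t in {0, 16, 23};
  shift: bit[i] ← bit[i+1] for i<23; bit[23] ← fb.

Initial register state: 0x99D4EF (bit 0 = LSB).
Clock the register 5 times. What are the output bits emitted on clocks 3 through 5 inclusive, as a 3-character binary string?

reg_0 = 0x99D4EF
clock 1: out=1, reg = 0xCCEA77
clock 2: out=1, reg = 0x66753B
clock 3: out=1, reg = 0xB33A9D
clock 4: out=1, reg = 0xD99D4E
clock 5: out=0, reg = 0x6CCEA7

110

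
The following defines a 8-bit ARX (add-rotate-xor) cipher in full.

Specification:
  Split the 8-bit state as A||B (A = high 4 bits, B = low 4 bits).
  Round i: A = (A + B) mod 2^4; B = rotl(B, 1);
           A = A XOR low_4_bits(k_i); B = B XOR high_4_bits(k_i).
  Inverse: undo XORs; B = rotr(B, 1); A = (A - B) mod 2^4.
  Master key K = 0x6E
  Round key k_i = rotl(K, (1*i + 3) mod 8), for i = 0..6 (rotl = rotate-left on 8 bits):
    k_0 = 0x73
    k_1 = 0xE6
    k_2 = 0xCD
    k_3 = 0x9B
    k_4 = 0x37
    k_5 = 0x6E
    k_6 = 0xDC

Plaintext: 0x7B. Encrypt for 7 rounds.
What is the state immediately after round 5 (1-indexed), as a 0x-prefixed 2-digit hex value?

s_0 = plaintext = 0x7B
s_1 = Round(s_0, k_0) = 0x10
s_2 = Round(s_1, k_1) = 0x7E
s_3 = Round(s_2, k_2) = 0x81
s_4 = Round(s_3, k_3) = 0x2B
s_5 = Round(s_4, k_4) = 0xA4
s_6 = Round(s_5, k_5) = 0x0E
s_7 = Round(s_6, k_6) = 0x20

0xA4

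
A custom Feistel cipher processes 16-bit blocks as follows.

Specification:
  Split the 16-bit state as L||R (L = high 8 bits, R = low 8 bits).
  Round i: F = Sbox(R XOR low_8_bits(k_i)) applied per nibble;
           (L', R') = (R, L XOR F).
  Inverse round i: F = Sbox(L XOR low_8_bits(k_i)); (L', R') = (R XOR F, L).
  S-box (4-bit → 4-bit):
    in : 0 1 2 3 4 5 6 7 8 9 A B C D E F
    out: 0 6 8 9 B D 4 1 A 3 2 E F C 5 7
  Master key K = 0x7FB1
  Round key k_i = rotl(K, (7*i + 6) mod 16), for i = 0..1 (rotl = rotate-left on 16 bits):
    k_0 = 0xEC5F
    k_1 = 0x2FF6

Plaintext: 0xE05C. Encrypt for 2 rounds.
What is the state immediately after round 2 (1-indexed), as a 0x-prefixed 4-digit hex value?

s_0 = plaintext = 0xE05C
s_1 = Round(s_0, k_0) = 0x5CE9
s_2 = Round(s_1, k_1) = 0xE93B

0xE93B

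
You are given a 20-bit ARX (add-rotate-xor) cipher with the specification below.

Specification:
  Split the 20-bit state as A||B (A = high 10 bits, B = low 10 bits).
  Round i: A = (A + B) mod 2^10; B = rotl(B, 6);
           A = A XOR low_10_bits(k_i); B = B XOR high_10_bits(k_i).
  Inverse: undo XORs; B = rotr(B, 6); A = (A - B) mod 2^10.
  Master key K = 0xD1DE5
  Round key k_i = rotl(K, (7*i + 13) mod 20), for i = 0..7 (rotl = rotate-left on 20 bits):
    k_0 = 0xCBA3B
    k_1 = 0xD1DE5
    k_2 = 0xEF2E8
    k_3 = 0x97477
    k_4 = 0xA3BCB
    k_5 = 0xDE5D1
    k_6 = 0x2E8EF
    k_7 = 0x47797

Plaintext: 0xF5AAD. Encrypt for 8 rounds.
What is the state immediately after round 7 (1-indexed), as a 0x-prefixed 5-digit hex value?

s_0 = plaintext = 0xF5AAD
s_1 = Round(s_0, k_0) = 0x2E044
s_2 = Round(s_1, k_1) = 0x46643
s_3 = Round(s_2, k_2) = 0x6D358
s_4 = Round(s_3, k_3) = 0x5EC68
s_5 = Round(s_4, k_4) = 0x8A088
s_6 = Round(s_5, k_5) = 0xD8571
s_7 = Round(s_6, k_6) = 0x0F4ED
s_8 = Round(s_7, k_7) = 0xAF653

0x0F4ED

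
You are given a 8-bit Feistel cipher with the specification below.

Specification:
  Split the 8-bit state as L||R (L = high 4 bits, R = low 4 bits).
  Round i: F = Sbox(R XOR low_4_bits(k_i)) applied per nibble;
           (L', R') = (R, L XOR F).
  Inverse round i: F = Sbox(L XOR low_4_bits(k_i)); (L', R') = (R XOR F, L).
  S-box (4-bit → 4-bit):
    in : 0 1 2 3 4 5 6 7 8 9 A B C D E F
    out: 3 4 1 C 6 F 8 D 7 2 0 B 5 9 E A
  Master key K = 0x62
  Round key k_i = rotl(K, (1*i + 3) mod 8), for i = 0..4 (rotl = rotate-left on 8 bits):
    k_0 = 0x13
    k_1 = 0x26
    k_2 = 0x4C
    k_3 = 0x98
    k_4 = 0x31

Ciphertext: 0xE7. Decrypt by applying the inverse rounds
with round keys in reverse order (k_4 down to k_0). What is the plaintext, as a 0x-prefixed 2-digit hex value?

s_0 = ciphertext = 0xE7
s_1 = InvRound(s_0, k_4) = 0xDE
s_2 = InvRound(s_1, k_3) = 0x1D
s_3 = InvRound(s_2, k_2) = 0x41
s_4 = InvRound(s_3, k_1) = 0x04
s_5 = InvRound(s_4, k_0) = 0x80

0x80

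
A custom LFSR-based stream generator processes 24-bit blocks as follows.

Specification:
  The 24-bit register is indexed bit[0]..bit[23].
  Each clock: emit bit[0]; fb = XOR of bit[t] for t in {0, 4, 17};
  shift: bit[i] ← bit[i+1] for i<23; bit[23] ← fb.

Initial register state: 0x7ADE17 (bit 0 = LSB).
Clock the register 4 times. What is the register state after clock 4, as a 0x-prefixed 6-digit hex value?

0xB7ADE1

reg_0 = 0x7ADE17
clock 1: out=1, reg = 0xBD6F0B
clock 2: out=1, reg = 0xDEB785
clock 3: out=1, reg = 0x6F5BC2
clock 4: out=0, reg = 0xB7ADE1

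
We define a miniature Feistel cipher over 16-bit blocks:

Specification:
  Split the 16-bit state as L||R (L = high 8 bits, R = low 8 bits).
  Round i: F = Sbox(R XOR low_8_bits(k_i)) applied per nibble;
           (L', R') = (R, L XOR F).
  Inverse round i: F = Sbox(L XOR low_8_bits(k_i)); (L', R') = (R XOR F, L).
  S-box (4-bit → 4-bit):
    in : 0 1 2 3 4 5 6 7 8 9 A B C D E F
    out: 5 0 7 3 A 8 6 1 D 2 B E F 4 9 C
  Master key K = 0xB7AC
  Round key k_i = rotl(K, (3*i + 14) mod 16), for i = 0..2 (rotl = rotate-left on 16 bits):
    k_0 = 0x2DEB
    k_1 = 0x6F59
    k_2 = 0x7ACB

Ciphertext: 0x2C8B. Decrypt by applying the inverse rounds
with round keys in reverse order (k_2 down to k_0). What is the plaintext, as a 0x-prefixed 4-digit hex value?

s_0 = ciphertext = 0x2C8B
s_1 = InvRound(s_0, k_2) = 0x1A2C
s_2 = InvRound(s_1, k_1) = 0x8F1A
s_3 = InvRound(s_2, k_0) = 0x708F

0x708F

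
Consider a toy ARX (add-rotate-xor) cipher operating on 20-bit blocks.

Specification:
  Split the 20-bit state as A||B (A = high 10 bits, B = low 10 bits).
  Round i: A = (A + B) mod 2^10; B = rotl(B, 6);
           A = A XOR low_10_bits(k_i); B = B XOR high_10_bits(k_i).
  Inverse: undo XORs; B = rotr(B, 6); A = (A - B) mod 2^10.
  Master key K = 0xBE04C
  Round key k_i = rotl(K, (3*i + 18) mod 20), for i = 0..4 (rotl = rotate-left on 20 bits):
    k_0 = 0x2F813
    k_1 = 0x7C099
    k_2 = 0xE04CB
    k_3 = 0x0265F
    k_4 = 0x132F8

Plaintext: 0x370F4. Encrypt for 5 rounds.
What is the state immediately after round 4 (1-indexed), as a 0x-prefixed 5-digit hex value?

s_0 = plaintext = 0x370F4
s_1 = Round(s_0, k_0) = 0x70DB1
s_2 = Round(s_1, k_1) = 0xFB5AB
s_3 = Round(s_2, k_2) = 0x54D5B
s_4 = Round(s_3, k_3) = 0x3C6DC
s_5 = Round(s_4, k_4) = 0x4D761

0x3C6DC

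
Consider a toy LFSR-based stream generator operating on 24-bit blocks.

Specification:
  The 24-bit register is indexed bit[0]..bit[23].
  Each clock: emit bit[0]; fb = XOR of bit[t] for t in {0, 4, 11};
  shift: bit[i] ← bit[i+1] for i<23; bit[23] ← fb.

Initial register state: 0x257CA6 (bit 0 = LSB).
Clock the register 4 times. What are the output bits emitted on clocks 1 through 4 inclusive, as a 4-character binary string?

reg_0 = 0x257CA6
clock 1: out=0, reg = 0x92BE53
clock 2: out=1, reg = 0xC95F29
clock 3: out=1, reg = 0x64AF94
clock 4: out=0, reg = 0x3257CA

0110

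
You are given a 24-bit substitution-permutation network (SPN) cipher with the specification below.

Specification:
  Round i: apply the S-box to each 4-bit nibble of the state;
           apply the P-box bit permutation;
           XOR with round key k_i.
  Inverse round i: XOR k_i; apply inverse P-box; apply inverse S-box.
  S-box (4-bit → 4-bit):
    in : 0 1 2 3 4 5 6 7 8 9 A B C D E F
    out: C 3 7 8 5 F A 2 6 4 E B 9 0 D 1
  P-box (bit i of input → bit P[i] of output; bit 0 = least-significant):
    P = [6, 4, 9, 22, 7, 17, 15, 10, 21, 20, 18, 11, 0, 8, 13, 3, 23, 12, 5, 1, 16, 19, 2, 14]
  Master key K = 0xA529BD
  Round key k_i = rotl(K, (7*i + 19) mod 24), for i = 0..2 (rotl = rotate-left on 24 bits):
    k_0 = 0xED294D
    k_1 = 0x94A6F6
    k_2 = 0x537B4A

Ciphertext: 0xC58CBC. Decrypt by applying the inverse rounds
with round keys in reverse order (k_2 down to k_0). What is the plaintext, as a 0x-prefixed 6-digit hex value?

0x218CE9

s_0 = ciphertext = 0xC58CBC
s_1 = InvRound(s_0, k_2) = 0x058852
s_2 = InvRound(s_1, k_1) = 0x4496C9
s_3 = InvRound(s_2, k_0) = 0x218CE9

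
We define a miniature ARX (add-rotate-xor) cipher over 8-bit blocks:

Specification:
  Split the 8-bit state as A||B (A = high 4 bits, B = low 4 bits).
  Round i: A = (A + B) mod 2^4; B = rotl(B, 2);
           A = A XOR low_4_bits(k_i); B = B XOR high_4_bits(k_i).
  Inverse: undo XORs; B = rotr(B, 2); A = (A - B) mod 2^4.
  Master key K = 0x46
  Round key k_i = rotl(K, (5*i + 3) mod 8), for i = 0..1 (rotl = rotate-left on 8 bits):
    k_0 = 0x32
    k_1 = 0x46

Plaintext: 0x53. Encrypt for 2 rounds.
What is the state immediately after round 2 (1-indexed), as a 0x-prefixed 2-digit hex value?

0xFB

s_0 = plaintext = 0x53
s_1 = Round(s_0, k_0) = 0xAF
s_2 = Round(s_1, k_1) = 0xFB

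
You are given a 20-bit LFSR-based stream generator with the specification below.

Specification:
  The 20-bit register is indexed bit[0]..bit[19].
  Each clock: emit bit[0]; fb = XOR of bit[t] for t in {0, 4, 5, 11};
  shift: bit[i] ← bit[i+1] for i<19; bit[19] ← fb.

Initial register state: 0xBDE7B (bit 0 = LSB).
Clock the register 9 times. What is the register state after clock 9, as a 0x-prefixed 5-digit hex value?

0x0A5EF

reg_0 = 0xBDE7B
clock 1: out=1, reg = 0x5EF3D
clock 2: out=1, reg = 0x2F79E
clock 3: out=0, reg = 0x97BCF
clock 4: out=1, reg = 0x4BDE7
clock 5: out=1, reg = 0xA5EF3
clock 6: out=1, reg = 0x52F79
clock 7: out=1, reg = 0x297BC
clock 8: out=0, reg = 0x14BDE
clock 9: out=0, reg = 0x0A5EF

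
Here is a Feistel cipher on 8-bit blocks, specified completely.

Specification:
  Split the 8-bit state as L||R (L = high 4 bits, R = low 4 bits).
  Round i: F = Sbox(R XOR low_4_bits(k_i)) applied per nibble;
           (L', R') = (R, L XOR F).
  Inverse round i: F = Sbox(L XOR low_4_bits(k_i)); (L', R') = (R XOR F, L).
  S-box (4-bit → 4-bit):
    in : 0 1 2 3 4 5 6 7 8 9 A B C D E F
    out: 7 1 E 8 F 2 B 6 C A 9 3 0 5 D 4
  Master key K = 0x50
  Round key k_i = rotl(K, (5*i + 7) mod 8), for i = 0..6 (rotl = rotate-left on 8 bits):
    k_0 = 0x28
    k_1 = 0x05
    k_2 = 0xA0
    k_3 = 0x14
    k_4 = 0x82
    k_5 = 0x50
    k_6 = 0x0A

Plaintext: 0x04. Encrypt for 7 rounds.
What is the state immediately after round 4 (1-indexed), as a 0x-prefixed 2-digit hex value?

s_0 = plaintext = 0x04
s_1 = Round(s_0, k_0) = 0x40
s_2 = Round(s_1, k_1) = 0x06
s_3 = Round(s_2, k_2) = 0x6B
s_4 = Round(s_3, k_3) = 0xB2
s_5 = Round(s_4, k_4) = 0x2C
s_6 = Round(s_5, k_5) = 0xC2
s_7 = Round(s_6, k_6) = 0x20

0xB2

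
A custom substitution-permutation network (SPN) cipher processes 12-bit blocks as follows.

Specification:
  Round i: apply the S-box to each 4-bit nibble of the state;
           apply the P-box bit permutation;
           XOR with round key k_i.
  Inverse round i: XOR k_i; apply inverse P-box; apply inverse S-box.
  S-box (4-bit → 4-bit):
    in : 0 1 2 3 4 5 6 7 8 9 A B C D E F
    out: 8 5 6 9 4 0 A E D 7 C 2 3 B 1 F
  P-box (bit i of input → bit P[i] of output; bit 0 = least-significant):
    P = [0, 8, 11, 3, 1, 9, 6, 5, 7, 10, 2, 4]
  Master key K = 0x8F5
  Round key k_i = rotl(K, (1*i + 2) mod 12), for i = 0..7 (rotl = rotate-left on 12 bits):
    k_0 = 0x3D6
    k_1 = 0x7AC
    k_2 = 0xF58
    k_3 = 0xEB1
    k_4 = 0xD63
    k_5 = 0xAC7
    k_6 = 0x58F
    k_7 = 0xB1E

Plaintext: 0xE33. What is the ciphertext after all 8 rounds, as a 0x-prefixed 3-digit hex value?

0x317

s_0 = plaintext = 0xE33
s_1 = Round(s_0, k_0) = 0x37D
s_2 = Round(s_1, k_1) = 0x455
s_3 = Round(s_2, k_2) = 0xF5C
s_4 = Round(s_3, k_3) = 0xB24
s_5 = Round(s_4, k_4) = 0x323
s_6 = Round(s_5, k_5) = 0x81E
s_7 = Round(s_6, k_6) = 0x558
s_8 = Round(s_7, k_7) = 0x317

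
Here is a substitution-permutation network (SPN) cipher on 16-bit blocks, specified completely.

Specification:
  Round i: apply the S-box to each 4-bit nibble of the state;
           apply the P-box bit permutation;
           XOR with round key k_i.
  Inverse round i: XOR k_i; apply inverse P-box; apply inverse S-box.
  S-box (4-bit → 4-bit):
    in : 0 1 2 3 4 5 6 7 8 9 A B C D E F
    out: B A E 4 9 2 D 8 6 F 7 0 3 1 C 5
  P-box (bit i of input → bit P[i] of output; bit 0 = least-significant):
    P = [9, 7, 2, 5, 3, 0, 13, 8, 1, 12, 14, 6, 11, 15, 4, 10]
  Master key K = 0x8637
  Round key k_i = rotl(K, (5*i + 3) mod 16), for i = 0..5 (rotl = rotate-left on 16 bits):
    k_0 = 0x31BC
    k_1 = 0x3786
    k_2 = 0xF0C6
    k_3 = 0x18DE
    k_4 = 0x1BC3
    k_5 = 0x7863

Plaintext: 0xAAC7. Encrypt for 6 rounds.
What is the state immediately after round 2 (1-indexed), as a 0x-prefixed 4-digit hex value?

0x43F5

s_0 = plaintext = 0xAAC7
s_1 = Round(s_0, k_0) = 0xE987
s_2 = Round(s_1, k_1) = 0x43F5
s_3 = Round(s_2, k_2) = 0x9C4E
s_4 = Round(s_3, k_3) = 0x85E0
s_5 = Round(s_4, k_4) = 0xA873
s_6 = Round(s_5, k_5) = 0xA177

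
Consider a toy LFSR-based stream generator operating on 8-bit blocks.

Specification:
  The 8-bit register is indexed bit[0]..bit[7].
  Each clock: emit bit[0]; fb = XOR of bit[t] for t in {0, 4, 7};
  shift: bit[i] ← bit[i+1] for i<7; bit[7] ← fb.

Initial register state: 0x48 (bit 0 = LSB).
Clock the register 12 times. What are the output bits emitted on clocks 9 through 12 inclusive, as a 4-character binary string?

reg_0 = 0x48
clock 1: out=0, reg = 0x24
clock 2: out=0, reg = 0x12
clock 3: out=0, reg = 0x89
clock 4: out=1, reg = 0x44
clock 5: out=0, reg = 0x22
clock 6: out=0, reg = 0x11
clock 7: out=1, reg = 0x08
clock 8: out=0, reg = 0x04
clock 9: out=0, reg = 0x02
clock 10: out=0, reg = 0x01
clock 11: out=1, reg = 0x80
clock 12: out=0, reg = 0xC0

0010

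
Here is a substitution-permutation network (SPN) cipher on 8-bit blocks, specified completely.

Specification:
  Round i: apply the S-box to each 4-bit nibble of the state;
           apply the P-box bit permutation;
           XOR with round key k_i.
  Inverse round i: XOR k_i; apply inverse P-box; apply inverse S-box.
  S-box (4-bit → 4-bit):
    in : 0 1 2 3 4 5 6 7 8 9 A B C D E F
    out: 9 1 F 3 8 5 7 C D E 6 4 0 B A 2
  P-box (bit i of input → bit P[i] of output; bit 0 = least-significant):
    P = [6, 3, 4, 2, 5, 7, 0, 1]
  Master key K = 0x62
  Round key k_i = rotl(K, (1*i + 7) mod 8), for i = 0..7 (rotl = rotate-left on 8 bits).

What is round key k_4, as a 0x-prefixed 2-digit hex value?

0x13

K = 0x62
k_0 = rotl(K, (1*0+7) mod 8) = rotl(K, 7) = 0x31
k_1 = rotl(K, (1*1+7) mod 8) = rotl(K, 0) = 0x62
k_2 = rotl(K, (1*2+7) mod 8) = rotl(K, 1) = 0xC4
k_3 = rotl(K, (1*3+7) mod 8) = rotl(K, 2) = 0x89
k_4 = rotl(K, (1*4+7) mod 8) = rotl(K, 3) = 0x13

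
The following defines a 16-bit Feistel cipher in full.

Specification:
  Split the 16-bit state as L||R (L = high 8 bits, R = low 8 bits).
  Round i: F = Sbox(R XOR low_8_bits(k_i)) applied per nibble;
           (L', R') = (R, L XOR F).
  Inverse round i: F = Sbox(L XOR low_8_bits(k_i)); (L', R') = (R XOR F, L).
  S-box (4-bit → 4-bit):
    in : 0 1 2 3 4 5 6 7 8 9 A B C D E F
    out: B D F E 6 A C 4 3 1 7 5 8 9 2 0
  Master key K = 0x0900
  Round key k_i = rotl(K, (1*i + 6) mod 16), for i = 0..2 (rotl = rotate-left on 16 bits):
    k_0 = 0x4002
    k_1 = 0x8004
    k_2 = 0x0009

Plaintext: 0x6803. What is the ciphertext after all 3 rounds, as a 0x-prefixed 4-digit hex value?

0x9EC1

s_0 = plaintext = 0x6803
s_1 = Round(s_0, k_0) = 0x03D5
s_2 = Round(s_1, k_1) = 0xD59E
s_3 = Round(s_2, k_2) = 0x9EC1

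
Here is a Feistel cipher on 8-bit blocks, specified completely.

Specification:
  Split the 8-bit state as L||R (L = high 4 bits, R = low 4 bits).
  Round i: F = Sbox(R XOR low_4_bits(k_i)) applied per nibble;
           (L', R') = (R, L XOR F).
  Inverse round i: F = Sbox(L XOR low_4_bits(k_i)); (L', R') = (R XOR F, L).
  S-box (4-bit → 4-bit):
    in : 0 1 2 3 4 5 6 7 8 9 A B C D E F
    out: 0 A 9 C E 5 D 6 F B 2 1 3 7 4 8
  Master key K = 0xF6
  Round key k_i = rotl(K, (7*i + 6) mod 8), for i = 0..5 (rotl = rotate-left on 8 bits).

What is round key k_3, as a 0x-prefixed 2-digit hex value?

0xB7

K = 0xF6
k_0 = rotl(K, (7*0+6) mod 8) = rotl(K, 6) = 0xBD
k_1 = rotl(K, (7*1+6) mod 8) = rotl(K, 5) = 0xDE
k_2 = rotl(K, (7*2+6) mod 8) = rotl(K, 4) = 0x6F
k_3 = rotl(K, (7*3+6) mod 8) = rotl(K, 3) = 0xB7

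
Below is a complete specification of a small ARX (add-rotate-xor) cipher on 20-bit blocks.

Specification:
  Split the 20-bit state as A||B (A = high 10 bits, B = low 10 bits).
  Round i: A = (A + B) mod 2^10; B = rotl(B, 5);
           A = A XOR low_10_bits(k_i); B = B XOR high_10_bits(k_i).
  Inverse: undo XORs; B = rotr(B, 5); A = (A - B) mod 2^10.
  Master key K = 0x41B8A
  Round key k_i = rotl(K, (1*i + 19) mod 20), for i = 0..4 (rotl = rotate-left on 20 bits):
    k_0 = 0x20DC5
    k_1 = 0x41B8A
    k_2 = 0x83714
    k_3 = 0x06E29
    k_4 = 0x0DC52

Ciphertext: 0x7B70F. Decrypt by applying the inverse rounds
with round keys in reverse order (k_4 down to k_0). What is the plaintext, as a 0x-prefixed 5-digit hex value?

0x32FD0

s_0 = ciphertext = 0x7B70F
s_1 = InvRound(s_0, k_4) = 0xA9B19
s_2 = InvRound(s_1, k_3) = 0x0DC58
s_3 = InvRound(s_2, k_2) = 0x1C6B2
s_4 = InvRound(s_3, k_1) = 0x57A9D
s_5 = InvRound(s_4, k_0) = 0x32FD0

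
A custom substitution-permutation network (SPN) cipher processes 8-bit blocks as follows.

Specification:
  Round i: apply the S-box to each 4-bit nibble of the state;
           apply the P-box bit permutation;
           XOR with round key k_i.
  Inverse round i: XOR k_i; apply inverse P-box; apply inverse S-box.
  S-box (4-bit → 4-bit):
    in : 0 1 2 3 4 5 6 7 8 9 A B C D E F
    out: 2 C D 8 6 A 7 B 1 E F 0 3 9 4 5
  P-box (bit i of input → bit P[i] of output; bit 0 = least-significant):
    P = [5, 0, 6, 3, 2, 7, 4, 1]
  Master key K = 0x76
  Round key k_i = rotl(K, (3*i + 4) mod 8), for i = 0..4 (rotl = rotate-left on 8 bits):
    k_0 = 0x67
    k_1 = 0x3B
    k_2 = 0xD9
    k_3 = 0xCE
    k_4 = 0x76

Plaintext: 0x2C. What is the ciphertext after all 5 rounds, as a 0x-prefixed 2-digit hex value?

0xEC

s_0 = plaintext = 0x2C
s_1 = Round(s_0, k_0) = 0x50
s_2 = Round(s_1, k_1) = 0xB8
s_3 = Round(s_2, k_2) = 0xF9
s_4 = Round(s_3, k_3) = 0x93
s_5 = Round(s_4, k_4) = 0xEC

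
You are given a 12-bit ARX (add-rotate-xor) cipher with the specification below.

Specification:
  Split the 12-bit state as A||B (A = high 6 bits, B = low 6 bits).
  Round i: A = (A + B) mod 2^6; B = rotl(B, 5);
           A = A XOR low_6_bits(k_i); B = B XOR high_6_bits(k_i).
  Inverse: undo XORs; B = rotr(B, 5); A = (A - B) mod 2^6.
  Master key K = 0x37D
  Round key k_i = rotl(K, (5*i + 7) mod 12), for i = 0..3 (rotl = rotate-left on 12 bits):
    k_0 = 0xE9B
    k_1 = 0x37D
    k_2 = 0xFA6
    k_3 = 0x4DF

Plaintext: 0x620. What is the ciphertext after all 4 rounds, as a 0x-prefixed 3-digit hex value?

s_0 = plaintext = 0x620
s_1 = Round(s_0, k_0) = 0x8EA
s_2 = Round(s_1, k_1) = 0xC18
s_3 = Round(s_2, k_2) = 0xBB2
s_4 = Round(s_3, k_3) = 0xFCA

0xFCA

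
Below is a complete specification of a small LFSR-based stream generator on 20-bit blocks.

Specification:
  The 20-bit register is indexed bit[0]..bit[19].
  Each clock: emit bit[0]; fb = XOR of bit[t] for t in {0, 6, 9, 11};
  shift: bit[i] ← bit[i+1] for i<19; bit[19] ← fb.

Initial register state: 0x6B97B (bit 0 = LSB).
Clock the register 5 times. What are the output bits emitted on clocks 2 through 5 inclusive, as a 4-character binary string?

reg_0 = 0x6B97B
clock 1: out=1, reg = 0xB5CBD
clock 2: out=1, reg = 0x5AE5E
clock 3: out=0, reg = 0xAD72F
clock 4: out=1, reg = 0x56B97
clock 5: out=1, reg = 0xAB5CB

1011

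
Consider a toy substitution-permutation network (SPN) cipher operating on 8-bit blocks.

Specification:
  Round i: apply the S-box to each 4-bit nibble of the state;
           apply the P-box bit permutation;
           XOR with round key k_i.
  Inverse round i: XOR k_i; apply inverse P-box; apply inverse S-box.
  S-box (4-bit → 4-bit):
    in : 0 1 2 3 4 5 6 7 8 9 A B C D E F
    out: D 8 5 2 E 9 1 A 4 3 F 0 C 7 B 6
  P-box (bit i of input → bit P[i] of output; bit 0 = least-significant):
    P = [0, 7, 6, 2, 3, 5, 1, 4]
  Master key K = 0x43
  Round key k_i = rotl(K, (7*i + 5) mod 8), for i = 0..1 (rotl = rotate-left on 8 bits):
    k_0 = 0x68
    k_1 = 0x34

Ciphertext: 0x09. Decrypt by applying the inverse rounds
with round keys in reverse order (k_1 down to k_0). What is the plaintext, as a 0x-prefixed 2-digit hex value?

s_0 = ciphertext = 0x09
s_1 = InvRound(s_0, k_1) = 0xE5
s_2 = InvRound(s_1, k_0) = 0x6E

0x6E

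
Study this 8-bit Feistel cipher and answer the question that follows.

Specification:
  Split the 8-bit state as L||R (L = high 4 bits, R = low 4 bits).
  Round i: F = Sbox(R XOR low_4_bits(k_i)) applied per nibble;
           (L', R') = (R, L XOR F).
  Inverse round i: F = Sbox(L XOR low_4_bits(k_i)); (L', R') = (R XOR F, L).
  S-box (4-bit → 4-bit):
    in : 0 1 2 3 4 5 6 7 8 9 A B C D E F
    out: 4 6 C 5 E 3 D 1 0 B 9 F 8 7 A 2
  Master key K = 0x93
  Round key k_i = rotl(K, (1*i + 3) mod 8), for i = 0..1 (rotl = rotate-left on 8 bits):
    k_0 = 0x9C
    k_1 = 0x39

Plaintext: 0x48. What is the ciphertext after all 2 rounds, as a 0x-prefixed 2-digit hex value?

s_0 = plaintext = 0x48
s_1 = Round(s_0, k_0) = 0x8A
s_2 = Round(s_1, k_1) = 0xAD

0xAD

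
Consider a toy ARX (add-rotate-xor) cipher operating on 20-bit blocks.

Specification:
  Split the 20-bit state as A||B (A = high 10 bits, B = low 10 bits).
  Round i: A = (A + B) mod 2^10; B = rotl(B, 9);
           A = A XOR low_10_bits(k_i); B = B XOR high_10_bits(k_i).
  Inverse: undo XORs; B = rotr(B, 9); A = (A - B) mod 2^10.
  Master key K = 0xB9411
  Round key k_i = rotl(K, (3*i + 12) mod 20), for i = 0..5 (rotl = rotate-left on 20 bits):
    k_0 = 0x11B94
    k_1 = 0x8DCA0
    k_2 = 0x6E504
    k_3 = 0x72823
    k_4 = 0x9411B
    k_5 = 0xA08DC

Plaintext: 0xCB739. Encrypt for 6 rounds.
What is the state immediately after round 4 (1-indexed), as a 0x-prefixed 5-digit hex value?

s_0 = plaintext = 0xCB739
s_1 = Round(s_0, k_0) = 0x7CBDA
s_2 = Round(s_1, k_1) = 0x5B3DA
s_3 = Round(s_2, k_2) = 0x10854
s_4 = Round(s_3, k_3) = 0x2D5E0
s_5 = Round(s_4, k_4) = 0xE3AA0
s_6 = Round(s_5, k_5) = 0xBCBD2

0x2D5E0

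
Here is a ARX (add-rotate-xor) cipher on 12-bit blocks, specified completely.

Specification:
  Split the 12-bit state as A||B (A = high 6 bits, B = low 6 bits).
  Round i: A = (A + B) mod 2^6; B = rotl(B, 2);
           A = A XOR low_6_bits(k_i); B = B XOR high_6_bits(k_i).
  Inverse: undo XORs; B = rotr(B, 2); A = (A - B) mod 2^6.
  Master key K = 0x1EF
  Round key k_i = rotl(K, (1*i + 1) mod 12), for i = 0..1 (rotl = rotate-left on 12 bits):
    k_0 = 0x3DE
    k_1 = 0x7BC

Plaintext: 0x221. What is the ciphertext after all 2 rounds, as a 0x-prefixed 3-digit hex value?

s_0 = plaintext = 0x221
s_1 = Round(s_0, k_0) = 0xDC9
s_2 = Round(s_1, k_1) = 0xF3A

0xF3A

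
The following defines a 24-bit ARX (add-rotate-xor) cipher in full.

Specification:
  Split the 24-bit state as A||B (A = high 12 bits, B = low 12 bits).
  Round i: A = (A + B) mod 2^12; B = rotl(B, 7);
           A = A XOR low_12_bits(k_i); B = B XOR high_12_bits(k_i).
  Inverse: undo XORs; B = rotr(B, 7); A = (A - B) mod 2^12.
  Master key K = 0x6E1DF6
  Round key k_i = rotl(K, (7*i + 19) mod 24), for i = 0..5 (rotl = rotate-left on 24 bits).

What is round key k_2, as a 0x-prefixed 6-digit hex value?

K = 0x6E1DF6
k_0 = rotl(K, (7*0+19) mod 24) = rotl(K, 19) = 0xB370EF
k_1 = rotl(K, (7*1+19) mod 24) = rotl(K, 2) = 0xB877D9
k_2 = rotl(K, (7*2+19) mod 24) = rotl(K, 9) = 0x3BECDC

0x3BECDC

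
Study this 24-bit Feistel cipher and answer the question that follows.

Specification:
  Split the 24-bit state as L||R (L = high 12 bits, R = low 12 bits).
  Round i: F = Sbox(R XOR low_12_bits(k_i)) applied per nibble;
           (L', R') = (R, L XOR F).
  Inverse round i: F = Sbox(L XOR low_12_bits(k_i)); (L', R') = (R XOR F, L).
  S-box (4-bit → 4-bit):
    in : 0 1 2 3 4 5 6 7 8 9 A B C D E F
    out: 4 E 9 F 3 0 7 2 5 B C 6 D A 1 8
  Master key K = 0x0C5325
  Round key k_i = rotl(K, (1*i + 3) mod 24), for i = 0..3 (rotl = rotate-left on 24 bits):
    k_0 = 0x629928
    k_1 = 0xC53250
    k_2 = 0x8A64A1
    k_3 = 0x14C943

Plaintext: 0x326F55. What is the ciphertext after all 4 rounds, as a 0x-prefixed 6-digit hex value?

s_0 = plaintext = 0x326F55
s_1 = Round(s_0, k_0) = 0xF5540C
s_2 = Round(s_1, k_1) = 0x40C858
s_3 = Round(s_2, k_2) = 0x858987
s_4 = Round(s_3, k_3) = 0x987C8B

0x987C8B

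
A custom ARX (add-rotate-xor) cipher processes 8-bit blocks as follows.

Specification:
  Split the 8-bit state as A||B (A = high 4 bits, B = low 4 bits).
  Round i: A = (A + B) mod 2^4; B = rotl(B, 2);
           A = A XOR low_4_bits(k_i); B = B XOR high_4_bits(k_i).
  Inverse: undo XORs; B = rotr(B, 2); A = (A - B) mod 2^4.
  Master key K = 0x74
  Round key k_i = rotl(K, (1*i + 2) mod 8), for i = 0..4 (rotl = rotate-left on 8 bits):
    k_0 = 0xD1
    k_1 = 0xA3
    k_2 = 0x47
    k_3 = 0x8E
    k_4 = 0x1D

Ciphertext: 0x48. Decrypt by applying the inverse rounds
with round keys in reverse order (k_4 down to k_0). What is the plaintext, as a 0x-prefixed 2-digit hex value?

s_0 = ciphertext = 0x48
s_1 = InvRound(s_0, k_4) = 0x36
s_2 = InvRound(s_1, k_3) = 0x2B
s_3 = InvRound(s_2, k_2) = 0x6F
s_4 = InvRound(s_3, k_1) = 0x05
s_5 = InvRound(s_4, k_0) = 0xF2

0xF2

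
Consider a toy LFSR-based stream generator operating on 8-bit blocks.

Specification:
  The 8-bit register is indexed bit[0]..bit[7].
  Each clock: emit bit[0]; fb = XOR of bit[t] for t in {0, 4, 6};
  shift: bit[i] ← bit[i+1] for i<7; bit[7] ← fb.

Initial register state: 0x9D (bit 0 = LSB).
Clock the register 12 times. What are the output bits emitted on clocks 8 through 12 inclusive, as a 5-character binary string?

10111

reg_0 = 0x9D
clock 1: out=1, reg = 0x4E
clock 2: out=0, reg = 0xA7
clock 3: out=1, reg = 0xD3
clock 4: out=1, reg = 0xE9
clock 5: out=1, reg = 0x74
clock 6: out=0, reg = 0x3A
clock 7: out=0, reg = 0x9D
clock 8: out=1, reg = 0x4E
clock 9: out=0, reg = 0xA7
clock 10: out=1, reg = 0xD3
clock 11: out=1, reg = 0xE9
clock 12: out=1, reg = 0x74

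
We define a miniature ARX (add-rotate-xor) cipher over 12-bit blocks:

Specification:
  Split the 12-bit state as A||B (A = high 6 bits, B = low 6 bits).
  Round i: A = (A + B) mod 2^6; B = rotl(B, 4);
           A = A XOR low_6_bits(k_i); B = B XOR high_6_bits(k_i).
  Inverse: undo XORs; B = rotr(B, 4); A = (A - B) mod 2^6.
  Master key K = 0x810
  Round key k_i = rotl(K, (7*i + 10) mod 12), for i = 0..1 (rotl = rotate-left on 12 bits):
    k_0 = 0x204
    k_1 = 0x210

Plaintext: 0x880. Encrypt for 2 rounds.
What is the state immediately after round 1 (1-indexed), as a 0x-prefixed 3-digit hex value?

0x988

s_0 = plaintext = 0x880
s_1 = Round(s_0, k_0) = 0x988
s_2 = Round(s_1, k_1) = 0xF8A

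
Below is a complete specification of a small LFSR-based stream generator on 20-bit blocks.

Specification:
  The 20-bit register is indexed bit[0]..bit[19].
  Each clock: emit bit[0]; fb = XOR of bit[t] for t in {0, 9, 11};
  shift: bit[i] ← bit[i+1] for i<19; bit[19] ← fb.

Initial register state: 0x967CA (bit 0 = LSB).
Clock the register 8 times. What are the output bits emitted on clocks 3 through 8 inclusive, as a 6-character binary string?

reg_0 = 0x967CA
clock 1: out=0, reg = 0xCB3E5
clock 2: out=1, reg = 0x659F2
clock 3: out=0, reg = 0xB2CF9
clock 4: out=1, reg = 0x5967C
clock 5: out=0, reg = 0xACB3E
clock 6: out=0, reg = 0x5659F
clock 7: out=1, reg = 0xAB2CF
clock 8: out=1, reg = 0x55967

010011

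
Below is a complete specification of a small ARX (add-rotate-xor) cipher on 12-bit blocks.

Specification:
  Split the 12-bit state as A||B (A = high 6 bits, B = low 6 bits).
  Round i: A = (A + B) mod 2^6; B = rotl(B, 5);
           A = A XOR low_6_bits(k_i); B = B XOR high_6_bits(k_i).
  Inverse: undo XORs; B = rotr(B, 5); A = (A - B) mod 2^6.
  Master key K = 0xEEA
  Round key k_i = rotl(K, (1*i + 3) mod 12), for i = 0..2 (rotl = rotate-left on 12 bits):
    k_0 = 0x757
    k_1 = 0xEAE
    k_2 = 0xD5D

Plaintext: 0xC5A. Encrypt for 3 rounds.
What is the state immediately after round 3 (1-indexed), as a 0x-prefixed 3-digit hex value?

0xA6C

s_0 = plaintext = 0xC5A
s_1 = Round(s_0, k_0) = 0x710
s_2 = Round(s_1, k_1) = 0x0B2
s_3 = Round(s_2, k_2) = 0xA6C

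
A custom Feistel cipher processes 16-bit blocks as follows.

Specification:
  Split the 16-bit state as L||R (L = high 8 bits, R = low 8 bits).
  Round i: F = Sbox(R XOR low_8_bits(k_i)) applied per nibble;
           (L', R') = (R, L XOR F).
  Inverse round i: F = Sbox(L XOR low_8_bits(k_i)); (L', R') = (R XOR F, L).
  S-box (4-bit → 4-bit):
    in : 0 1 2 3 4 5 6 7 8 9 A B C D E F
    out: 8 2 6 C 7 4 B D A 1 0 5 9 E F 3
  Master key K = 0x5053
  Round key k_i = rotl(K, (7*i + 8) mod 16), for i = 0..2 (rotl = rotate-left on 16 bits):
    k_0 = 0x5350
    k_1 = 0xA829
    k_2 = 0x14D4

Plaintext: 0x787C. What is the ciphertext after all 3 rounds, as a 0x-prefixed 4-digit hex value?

s_0 = plaintext = 0x787C
s_1 = Round(s_0, k_0) = 0x7C11
s_2 = Round(s_1, k_1) = 0x11B6
s_3 = Round(s_2, k_2) = 0xB6A7

0xB6A7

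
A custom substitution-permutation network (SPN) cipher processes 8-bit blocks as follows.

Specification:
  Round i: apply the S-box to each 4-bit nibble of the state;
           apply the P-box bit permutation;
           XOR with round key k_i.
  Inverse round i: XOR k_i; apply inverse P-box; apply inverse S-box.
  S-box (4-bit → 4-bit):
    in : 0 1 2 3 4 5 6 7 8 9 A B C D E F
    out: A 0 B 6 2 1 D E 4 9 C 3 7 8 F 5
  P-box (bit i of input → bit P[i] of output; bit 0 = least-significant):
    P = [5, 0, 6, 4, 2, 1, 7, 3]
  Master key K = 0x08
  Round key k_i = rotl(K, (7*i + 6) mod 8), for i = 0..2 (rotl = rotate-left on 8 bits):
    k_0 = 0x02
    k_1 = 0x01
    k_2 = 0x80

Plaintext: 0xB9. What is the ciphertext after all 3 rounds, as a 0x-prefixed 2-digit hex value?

0x31

s_0 = plaintext = 0xB9
s_1 = Round(s_0, k_0) = 0x34
s_2 = Round(s_1, k_1) = 0x82
s_3 = Round(s_2, k_2) = 0x31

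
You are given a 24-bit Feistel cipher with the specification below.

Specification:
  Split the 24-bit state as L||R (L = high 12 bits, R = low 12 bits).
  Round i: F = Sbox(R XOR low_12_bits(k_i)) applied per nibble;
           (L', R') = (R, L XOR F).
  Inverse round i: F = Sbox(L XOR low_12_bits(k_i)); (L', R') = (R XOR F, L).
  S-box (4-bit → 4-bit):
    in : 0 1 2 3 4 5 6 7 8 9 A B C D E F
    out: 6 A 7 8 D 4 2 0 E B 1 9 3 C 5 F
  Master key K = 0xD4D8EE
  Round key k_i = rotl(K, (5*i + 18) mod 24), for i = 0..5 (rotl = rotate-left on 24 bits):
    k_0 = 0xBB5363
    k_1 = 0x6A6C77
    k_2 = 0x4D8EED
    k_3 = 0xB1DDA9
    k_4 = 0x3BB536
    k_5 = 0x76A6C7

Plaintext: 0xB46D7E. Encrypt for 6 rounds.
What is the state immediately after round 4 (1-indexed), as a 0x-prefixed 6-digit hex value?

0x395F41

s_0 = plaintext = 0xB46D7E
s_1 = Round(s_0, k_0) = 0xD7EEEA
s_2 = Round(s_1, k_1) = 0xEEAAC2
s_3 = Round(s_2, k_2) = 0xAC2395
s_4 = Round(s_3, k_3) = 0x395F41
s_5 = Round(s_4, k_4) = 0xF41295
s_6 = Round(s_5, k_5) = 0x295206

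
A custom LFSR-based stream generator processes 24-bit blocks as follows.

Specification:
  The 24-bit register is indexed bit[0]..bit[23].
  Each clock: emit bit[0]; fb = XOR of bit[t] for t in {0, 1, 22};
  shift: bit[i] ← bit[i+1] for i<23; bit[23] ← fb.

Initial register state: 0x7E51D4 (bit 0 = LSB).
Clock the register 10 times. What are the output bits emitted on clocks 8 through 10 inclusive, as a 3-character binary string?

110

reg_0 = 0x7E51D4
clock 1: out=0, reg = 0xBF28EA
clock 2: out=0, reg = 0xDF9475
clock 3: out=1, reg = 0x6FCA3A
clock 4: out=0, reg = 0x37E51D
clock 5: out=1, reg = 0x9BF28E
clock 6: out=0, reg = 0xCDF947
clock 7: out=1, reg = 0xE6FCA3
clock 8: out=1, reg = 0xF37E51
clock 9: out=1, reg = 0x79BF28
clock 10: out=0, reg = 0xBCDF94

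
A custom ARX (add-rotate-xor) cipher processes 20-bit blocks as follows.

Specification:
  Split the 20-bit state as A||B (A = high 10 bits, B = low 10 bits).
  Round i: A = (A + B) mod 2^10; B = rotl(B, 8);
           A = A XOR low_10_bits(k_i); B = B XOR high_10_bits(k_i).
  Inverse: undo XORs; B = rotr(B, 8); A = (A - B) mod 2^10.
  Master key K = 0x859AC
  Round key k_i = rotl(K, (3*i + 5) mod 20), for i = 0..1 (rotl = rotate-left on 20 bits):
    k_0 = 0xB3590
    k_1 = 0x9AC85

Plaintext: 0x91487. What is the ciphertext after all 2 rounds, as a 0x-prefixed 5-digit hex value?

0x73610

s_0 = plaintext = 0x91487
s_1 = Round(s_0, k_0) = 0xD71EC
s_2 = Round(s_1, k_1) = 0x73610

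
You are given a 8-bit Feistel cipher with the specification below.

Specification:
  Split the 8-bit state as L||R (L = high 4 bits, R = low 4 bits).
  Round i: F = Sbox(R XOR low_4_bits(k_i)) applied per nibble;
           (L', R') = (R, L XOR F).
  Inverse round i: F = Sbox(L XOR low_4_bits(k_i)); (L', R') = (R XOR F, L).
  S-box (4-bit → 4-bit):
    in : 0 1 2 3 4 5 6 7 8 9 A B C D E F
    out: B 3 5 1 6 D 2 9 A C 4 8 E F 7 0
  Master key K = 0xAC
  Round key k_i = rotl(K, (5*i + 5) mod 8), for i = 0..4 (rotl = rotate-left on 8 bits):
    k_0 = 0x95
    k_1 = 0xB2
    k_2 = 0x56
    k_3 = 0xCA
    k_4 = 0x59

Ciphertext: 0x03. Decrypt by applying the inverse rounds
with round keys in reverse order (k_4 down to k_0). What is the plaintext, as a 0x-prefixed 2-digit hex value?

s_0 = ciphertext = 0x03
s_1 = InvRound(s_0, k_4) = 0xF0
s_2 = InvRound(s_1, k_3) = 0xDF
s_3 = InvRound(s_2, k_2) = 0x7D
s_4 = InvRound(s_3, k_1) = 0x07
s_5 = InvRound(s_4, k_0) = 0xA0

0xA0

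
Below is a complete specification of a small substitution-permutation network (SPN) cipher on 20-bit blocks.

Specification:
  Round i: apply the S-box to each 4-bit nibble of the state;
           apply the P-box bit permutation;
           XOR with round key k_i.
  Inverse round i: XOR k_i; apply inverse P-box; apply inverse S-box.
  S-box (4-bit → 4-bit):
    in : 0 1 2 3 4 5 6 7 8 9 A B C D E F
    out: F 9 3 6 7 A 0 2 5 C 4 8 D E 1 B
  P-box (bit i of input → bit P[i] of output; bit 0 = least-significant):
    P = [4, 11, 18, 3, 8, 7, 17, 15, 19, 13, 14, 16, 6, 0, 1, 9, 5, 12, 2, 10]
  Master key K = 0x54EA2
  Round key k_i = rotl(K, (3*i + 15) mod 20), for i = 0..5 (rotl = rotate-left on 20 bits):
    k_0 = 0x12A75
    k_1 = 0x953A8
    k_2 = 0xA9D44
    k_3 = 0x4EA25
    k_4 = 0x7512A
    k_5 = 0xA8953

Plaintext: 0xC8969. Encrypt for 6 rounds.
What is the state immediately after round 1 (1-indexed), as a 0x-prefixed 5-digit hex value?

0x46E1B

s_0 = plaintext = 0xC8969
s_1 = Round(s_0, k_0) = 0x46E1B
s_2 = Round(s_1, k_1) = 0x1C284
s_3 = Round(s_2, k_2) = 0x4B236
s_4 = Round(s_3, k_3) = 0xED881
s_5 = Round(s_4, k_4) = 0xD1211
s_6 = Round(s_5, k_5) = 0x23E0F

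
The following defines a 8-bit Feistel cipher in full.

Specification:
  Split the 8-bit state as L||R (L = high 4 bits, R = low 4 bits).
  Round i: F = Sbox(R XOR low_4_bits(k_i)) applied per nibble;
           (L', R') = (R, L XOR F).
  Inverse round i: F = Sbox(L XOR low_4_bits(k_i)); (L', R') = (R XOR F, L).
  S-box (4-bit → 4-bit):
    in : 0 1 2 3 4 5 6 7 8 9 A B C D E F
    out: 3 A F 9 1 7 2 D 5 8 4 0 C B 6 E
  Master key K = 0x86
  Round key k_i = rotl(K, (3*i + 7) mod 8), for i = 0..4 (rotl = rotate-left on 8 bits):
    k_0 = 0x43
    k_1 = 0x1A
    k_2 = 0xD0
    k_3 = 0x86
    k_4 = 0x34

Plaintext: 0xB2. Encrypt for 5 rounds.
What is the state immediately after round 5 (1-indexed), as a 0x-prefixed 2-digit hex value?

s_0 = plaintext = 0xB2
s_1 = Round(s_0, k_0) = 0x21
s_2 = Round(s_1, k_1) = 0x12
s_3 = Round(s_2, k_2) = 0x2E
s_4 = Round(s_3, k_3) = 0xE7
s_5 = Round(s_4, k_4) = 0x77

0x77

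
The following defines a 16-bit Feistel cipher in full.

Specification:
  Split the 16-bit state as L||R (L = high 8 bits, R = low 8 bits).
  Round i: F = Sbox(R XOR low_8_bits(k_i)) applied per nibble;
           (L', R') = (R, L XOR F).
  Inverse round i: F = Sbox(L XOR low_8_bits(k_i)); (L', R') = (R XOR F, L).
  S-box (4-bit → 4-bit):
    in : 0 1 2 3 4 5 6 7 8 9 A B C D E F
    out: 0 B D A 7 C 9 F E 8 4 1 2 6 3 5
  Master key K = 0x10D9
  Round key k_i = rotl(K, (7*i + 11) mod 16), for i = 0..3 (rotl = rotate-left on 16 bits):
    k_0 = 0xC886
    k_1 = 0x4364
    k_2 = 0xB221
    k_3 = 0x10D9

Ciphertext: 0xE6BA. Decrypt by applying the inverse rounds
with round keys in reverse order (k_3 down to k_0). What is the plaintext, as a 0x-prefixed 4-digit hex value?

s_0 = ciphertext = 0xE6BA
s_1 = InvRound(s_0, k_3) = 0x1FE6
s_2 = InvRound(s_1, k_2) = 0x451F
s_3 = InvRound(s_2, k_1) = 0xC445
s_4 = InvRound(s_3, k_0) = 0x38C4

0x38C4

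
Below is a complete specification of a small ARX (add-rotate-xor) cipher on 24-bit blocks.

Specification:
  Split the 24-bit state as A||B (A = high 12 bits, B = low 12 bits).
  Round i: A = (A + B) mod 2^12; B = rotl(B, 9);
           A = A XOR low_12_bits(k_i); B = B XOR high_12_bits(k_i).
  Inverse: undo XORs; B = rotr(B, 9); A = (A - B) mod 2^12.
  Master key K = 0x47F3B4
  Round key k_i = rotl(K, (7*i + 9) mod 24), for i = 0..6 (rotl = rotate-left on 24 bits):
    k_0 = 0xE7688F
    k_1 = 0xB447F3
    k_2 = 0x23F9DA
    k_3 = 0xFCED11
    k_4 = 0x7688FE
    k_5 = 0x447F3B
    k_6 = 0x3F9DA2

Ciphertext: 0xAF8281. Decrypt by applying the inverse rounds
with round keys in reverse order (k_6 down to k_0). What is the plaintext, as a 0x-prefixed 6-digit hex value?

0xAB39AE

s_0 = ciphertext = 0xAF8281
s_1 = InvRound(s_0, k_6) = 0xB9ABC0
s_2 = InvRound(s_1, k_5) = 0x862C3F
s_3 = InvRound(s_2, k_4) = 0x5DFABD
s_4 = InvRound(s_3, k_3) = 0xD34B9A
s_5 = InvRound(s_4, k_2) = 0x7C2D2C
s_6 = InvRound(s_5, k_1) = 0xCEE343
s_7 = InvRound(s_6, k_0) = 0xAB39AE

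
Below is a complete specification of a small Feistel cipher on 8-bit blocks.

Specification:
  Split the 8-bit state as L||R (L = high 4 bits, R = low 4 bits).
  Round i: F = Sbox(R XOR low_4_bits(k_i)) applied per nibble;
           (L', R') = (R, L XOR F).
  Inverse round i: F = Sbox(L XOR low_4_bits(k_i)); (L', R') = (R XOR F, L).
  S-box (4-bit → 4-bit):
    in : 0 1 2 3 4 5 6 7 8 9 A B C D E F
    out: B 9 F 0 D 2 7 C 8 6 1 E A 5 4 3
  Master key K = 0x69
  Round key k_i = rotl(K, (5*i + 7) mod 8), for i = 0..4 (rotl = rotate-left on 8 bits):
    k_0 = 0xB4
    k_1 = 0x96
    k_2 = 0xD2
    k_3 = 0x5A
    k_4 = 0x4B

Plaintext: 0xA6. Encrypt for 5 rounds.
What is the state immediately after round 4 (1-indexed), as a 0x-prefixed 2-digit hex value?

0x89

s_0 = plaintext = 0xA6
s_1 = Round(s_0, k_0) = 0x65
s_2 = Round(s_1, k_1) = 0x56
s_3 = Round(s_2, k_2) = 0x68
s_4 = Round(s_3, k_3) = 0x89
s_5 = Round(s_4, k_4) = 0x97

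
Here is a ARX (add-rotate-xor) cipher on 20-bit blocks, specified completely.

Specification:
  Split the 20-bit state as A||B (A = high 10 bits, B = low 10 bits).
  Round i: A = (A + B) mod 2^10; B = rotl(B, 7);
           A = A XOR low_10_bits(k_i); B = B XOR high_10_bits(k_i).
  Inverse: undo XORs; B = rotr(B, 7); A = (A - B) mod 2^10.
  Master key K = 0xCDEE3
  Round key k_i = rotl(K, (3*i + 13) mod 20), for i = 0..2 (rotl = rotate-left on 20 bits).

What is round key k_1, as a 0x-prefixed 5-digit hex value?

0x3CDEE

K = 0xCDEE3
k_0 = rotl(K, (3*0+13) mod 20) = rotl(K, 13) = 0xC79BD
k_1 = rotl(K, (3*1+13) mod 20) = rotl(K, 16) = 0x3CDEE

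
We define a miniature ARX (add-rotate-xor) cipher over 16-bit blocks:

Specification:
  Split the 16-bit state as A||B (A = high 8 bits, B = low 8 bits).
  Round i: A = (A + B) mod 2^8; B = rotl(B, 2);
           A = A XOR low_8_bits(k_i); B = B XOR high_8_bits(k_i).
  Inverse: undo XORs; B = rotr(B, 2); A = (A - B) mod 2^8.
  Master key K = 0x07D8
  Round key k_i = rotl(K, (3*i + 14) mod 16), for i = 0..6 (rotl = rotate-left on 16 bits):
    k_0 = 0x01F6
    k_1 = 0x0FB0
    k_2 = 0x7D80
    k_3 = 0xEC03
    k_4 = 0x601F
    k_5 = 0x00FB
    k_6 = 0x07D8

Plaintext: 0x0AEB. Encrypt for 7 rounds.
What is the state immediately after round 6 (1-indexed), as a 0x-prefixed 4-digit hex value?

0x5FA5

s_0 = plaintext = 0x0AEB
s_1 = Round(s_0, k_0) = 0x03AE
s_2 = Round(s_1, k_1) = 0x01B5
s_3 = Round(s_2, k_2) = 0x36AB
s_4 = Round(s_3, k_3) = 0xE242
s_5 = Round(s_4, k_4) = 0x3B69
s_6 = Round(s_5, k_5) = 0x5FA5
s_7 = Round(s_6, k_6) = 0xDC91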